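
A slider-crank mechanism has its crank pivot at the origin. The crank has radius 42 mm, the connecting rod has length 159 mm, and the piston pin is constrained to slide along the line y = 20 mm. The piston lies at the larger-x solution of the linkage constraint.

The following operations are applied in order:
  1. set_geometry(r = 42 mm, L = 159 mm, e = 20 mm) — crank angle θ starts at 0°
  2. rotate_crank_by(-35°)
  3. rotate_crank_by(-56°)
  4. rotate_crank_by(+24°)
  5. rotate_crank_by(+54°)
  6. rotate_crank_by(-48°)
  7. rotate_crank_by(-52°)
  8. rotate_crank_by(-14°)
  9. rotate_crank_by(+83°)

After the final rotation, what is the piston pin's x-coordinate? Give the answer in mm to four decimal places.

set_geometry: r = 42 mm, L = 159 mm, e = 20 mm; θ ← 0°
rotate_crank_by(-35°): θ ← 0° -35° = -35°
rotate_crank_by(-56°): θ ← -35° -56° = -91°
rotate_crank_by(+24°): θ ← -91° +24° = -67°
rotate_crank_by(+54°): θ ← -67° +54° = -13°
rotate_crank_by(-48°): θ ← -13° -48° = -61°
rotate_crank_by(-52°): θ ← -61° -52° = -113°
rotate_crank_by(-14°): θ ← -113° -14° = -127°
rotate_crank_by(+83°): θ ← -127° +83° = -44°
crank pin P = (r cos θ, r sin θ) = (30.212272, -29.175652)
h = r sin θ − e = -29.175652 − 20 = -49.175652
x = r cos θ + √(L² − h²) = 30.212272 + √(25281.0 − 2418.2447) = 30.212272 + 151.204349 = 181.416621

181.4166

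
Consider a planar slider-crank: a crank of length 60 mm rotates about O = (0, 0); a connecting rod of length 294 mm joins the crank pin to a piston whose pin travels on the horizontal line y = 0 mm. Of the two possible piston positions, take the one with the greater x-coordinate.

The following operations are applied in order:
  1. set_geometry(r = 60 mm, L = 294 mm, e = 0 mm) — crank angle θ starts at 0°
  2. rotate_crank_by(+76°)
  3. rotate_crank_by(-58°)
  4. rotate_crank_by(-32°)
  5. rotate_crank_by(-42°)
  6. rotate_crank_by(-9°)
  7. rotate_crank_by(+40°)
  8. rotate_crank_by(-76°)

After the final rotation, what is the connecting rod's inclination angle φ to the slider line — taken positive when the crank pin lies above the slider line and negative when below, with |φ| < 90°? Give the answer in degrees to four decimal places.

set_geometry: r = 60 mm, L = 294 mm, e = 0 mm; θ ← 0°
rotate_crank_by(+76°): θ ← 0° +76° = 76°
rotate_crank_by(-58°): θ ← 76° -58° = 18°
rotate_crank_by(-32°): θ ← 18° -32° = -14°
rotate_crank_by(-42°): θ ← -14° -42° = -56°
rotate_crank_by(-9°): θ ← -56° -9° = -65°
rotate_crank_by(+40°): θ ← -65° +40° = -25°
rotate_crank_by(-76°): θ ← -25° -76° = -101°
crank pin P = (r cos θ, r sin θ) = (-11.448540, -58.897631)
h = r sin θ − e = -58.897631 − 0 = -58.897631
sin φ = h / L = -58.897631 / 294 = -0.20033208
φ = arcsin(-0.20033208) = -11.556379°

-11.5564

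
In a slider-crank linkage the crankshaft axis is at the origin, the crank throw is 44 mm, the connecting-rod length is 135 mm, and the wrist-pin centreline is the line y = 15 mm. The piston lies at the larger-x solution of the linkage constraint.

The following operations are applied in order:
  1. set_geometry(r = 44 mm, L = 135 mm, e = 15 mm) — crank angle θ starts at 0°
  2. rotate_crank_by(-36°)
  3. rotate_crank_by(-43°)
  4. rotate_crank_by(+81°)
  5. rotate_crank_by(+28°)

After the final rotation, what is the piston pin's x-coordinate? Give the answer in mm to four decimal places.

172.9235

set_geometry: r = 44 mm, L = 135 mm, e = 15 mm; θ ← 0°
rotate_crank_by(-36°): θ ← 0° -36° = -36°
rotate_crank_by(-43°): θ ← -36° -43° = -79°
rotate_crank_by(+81°): θ ← -79° +81° = 2°
rotate_crank_by(+28°): θ ← 2° +28° = 30°
crank pin P = (r cos θ, r sin θ) = (38.105118, 22.000000)
h = r sin θ − e = 22.000000 − 15 = 7.000000
x = r cos θ + √(L² − h²) = 38.105118 + √(18225.0 − 49.0000) = 38.105118 + 134.818396 = 172.923514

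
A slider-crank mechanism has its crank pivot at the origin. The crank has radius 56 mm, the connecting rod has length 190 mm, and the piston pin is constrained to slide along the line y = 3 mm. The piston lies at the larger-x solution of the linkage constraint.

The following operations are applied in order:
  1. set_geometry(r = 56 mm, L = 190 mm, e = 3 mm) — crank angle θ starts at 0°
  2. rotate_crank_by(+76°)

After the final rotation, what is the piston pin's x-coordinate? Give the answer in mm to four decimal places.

196.4808

set_geometry: r = 56 mm, L = 190 mm, e = 3 mm; θ ← 0°
rotate_crank_by(+76°): θ ← 0° +76° = 76°
crank pin P = (r cos θ, r sin θ) = (13.547626, 54.336561)
h = r sin θ − e = 54.336561 − 3 = 51.336561
x = r cos θ + √(L² − h²) = 13.547626 + √(36100.0 − 2635.4425) = 13.547626 + 182.933205 = 196.480831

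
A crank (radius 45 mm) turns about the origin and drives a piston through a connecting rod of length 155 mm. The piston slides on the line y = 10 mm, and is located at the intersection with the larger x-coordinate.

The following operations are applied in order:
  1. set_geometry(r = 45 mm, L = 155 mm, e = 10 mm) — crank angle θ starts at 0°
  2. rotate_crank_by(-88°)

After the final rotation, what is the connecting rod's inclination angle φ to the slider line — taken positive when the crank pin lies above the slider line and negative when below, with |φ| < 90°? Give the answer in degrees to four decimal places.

set_geometry: r = 45 mm, L = 155 mm, e = 10 mm; θ ← 0°
rotate_crank_by(-88°): θ ← 0° -88° = -88°
crank pin P = (r cos θ, r sin θ) = (1.570477, -44.972587)
h = r sin θ − e = -44.972587 − 10 = -54.972587
sin φ = h / L = -54.972587 / 155 = -0.35466185
φ = arcsin(-0.35466185) = -20.772722°

-20.7727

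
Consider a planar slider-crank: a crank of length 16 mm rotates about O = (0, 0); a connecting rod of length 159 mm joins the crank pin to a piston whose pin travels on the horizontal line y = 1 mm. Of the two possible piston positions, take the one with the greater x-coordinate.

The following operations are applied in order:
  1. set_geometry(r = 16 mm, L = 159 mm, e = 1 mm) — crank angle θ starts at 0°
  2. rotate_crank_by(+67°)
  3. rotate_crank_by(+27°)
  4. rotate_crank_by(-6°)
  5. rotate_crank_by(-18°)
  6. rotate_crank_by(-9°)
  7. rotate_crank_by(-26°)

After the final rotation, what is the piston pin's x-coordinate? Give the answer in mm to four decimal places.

set_geometry: r = 16 mm, L = 159 mm, e = 1 mm; θ ← 0°
rotate_crank_by(+67°): θ ← 0° +67° = 67°
rotate_crank_by(+27°): θ ← 67° +27° = 94°
rotate_crank_by(-6°): θ ← 94° -6° = 88°
rotate_crank_by(-18°): θ ← 88° -18° = 70°
rotate_crank_by(-9°): θ ← 70° -9° = 61°
rotate_crank_by(-26°): θ ← 61° -26° = 35°
crank pin P = (r cos θ, r sin θ) = (13.106433, 9.177223)
h = r sin θ − e = 9.177223 − 1 = 8.177223
x = r cos θ + √(L² − h²) = 13.106433 + √(25281.0 − 66.8670) = 13.106433 + 158.789587 = 171.896020

171.8960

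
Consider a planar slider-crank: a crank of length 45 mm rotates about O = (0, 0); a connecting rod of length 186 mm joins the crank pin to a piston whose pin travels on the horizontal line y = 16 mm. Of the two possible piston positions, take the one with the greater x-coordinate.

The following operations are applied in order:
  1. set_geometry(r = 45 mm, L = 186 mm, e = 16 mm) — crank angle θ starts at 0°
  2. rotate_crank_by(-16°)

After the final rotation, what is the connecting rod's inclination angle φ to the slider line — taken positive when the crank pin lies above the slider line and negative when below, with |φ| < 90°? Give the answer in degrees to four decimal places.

-8.7839

set_geometry: r = 45 mm, L = 186 mm, e = 16 mm; θ ← 0°
rotate_crank_by(-16°): θ ← 0° -16° = -16°
crank pin P = (r cos θ, r sin θ) = (43.256776, -12.403681)
h = r sin θ − e = -12.403681 − 16 = -28.403681
sin φ = h / L = -28.403681 / 186 = -0.15270796
φ = arcsin(-0.15270796) = -8.783890°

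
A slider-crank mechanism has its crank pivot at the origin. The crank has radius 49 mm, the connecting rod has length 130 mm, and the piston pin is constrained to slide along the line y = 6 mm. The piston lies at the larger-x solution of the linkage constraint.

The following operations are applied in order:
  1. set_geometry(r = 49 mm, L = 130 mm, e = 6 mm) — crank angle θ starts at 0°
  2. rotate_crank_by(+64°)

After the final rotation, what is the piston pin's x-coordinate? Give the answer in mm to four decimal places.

145.7898

set_geometry: r = 49 mm, L = 130 mm, e = 6 mm; θ ← 0°
rotate_crank_by(+64°): θ ← 0° +64° = 64°
crank pin P = (r cos θ, r sin θ) = (21.480186, 44.040908)
h = r sin θ − e = 44.040908 − 6 = 38.040908
x = r cos θ + √(L² − h²) = 21.480186 + √(16900.0 − 1447.1107) = 21.480186 + 124.309651 = 145.789837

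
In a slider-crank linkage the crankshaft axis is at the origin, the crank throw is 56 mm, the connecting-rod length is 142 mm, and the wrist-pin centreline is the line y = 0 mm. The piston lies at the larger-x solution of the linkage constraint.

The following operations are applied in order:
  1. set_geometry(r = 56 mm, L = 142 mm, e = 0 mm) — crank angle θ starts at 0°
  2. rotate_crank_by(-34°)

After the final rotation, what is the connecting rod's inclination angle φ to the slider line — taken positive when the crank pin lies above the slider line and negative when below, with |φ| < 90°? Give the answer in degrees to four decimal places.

-12.7400

set_geometry: r = 56 mm, L = 142 mm, e = 0 mm; θ ← 0°
rotate_crank_by(-34°): θ ← 0° -34° = -34°
crank pin P = (r cos θ, r sin θ) = (46.426104, -31.314803)
h = r sin θ − e = -31.314803 − 0 = -31.314803
sin φ = h / L = -31.314803 / 142 = -0.22052678
φ = arcsin(-0.22052678) = -12.739975°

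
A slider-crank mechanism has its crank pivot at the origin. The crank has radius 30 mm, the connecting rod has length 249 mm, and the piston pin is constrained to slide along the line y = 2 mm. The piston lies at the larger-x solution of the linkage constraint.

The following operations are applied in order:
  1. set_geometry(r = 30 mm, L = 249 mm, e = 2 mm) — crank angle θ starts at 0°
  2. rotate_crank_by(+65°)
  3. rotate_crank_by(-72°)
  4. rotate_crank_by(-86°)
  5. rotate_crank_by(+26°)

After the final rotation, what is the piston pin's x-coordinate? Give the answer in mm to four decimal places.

set_geometry: r = 30 mm, L = 249 mm, e = 2 mm; θ ← 0°
rotate_crank_by(+65°): θ ← 0° +65° = 65°
rotate_crank_by(-72°): θ ← 65° -72° = -7°
rotate_crank_by(-86°): θ ← -7° -86° = -93°
rotate_crank_by(+26°): θ ← -93° +26° = -67°
crank pin P = (r cos θ, r sin θ) = (11.721934, -27.615146)
h = r sin θ − e = -27.615146 − 2 = -29.615146
x = r cos θ + √(L² − h²) = 11.721934 + √(62001.0 − 877.0568) = 11.721934 + 247.232569 = 258.954503

258.9545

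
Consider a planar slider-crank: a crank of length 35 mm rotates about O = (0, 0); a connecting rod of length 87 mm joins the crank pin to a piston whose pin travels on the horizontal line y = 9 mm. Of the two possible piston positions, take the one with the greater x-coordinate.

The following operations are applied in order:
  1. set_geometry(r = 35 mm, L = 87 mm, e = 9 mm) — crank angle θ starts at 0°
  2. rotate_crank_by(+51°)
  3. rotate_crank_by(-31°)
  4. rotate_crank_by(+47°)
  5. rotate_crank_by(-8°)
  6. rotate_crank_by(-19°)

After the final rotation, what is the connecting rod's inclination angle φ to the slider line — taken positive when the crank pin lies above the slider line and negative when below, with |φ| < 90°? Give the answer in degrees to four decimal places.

8.9252

set_geometry: r = 35 mm, L = 87 mm, e = 9 mm; θ ← 0°
rotate_crank_by(+51°): θ ← 0° +51° = 51°
rotate_crank_by(-31°): θ ← 51° -31° = 20°
rotate_crank_by(+47°): θ ← 20° +47° = 67°
rotate_crank_by(-8°): θ ← 67° -8° = 59°
rotate_crank_by(-19°): θ ← 59° -19° = 40°
crank pin P = (r cos θ, r sin θ) = (26.811556, 22.497566)
h = r sin θ − e = 22.497566 − 9 = 13.497566
sin φ = h / L = 13.497566 / 87 = 0.15514444
φ = arcsin(0.15514444) = 8.925173°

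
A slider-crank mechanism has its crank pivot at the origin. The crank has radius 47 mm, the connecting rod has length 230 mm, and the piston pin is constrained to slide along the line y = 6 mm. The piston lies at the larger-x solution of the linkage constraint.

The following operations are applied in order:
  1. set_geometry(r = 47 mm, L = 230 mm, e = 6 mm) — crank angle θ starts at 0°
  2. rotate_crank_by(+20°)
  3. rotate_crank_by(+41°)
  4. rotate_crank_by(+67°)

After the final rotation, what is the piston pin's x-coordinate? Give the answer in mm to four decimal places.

198.9602

set_geometry: r = 47 mm, L = 230 mm, e = 6 mm; θ ← 0°
rotate_crank_by(+20°): θ ← 0° +20° = 20°
rotate_crank_by(+41°): θ ← 20° +41° = 61°
rotate_crank_by(+67°): θ ← 61° +67° = 128°
crank pin P = (r cos θ, r sin θ) = (-28.936089, 37.036505)
h = r sin θ − e = 37.036505 − 6 = 31.036505
x = r cos θ + √(L² − h²) = -28.936089 + √(52900.0 − 963.2647) = -28.936089 + 227.896326 = 198.960236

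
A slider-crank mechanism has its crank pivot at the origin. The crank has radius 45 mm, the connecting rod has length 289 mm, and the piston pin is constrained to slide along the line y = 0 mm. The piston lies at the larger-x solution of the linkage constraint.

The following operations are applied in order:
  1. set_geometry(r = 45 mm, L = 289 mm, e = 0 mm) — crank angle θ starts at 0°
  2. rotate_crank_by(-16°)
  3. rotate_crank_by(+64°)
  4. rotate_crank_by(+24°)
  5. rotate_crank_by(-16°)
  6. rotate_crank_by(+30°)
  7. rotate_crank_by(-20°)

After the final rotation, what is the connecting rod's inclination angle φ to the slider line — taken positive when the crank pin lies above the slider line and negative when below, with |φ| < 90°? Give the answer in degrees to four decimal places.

set_geometry: r = 45 mm, L = 289 mm, e = 0 mm; θ ← 0°
rotate_crank_by(-16°): θ ← 0° -16° = -16°
rotate_crank_by(+64°): θ ← -16° +64° = 48°
rotate_crank_by(+24°): θ ← 48° +24° = 72°
rotate_crank_by(-16°): θ ← 72° -16° = 56°
rotate_crank_by(+30°): θ ← 56° +30° = 86°
rotate_crank_by(-20°): θ ← 86° -20° = 66°
crank pin P = (r cos θ, r sin θ) = (18.303149, 41.109546)
h = r sin θ − e = 41.109546 − 0 = 41.109546
sin φ = h / L = 41.109546 / 289 = 0.14224756
φ = arcsin(0.14224756) = 8.177924°

8.1779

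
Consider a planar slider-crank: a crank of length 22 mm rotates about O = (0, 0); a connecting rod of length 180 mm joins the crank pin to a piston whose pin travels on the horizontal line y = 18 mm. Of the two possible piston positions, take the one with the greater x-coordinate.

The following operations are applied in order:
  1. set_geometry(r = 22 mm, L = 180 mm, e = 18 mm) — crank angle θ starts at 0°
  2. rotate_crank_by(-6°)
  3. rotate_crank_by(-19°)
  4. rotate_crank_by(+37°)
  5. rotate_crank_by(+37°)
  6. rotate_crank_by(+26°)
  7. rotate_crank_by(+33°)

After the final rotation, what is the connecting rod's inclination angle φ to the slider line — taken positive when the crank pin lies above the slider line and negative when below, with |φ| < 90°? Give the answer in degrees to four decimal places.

set_geometry: r = 22 mm, L = 180 mm, e = 18 mm; θ ← 0°
rotate_crank_by(-6°): θ ← 0° -6° = -6°
rotate_crank_by(-19°): θ ← -6° -19° = -25°
rotate_crank_by(+37°): θ ← -25° +37° = 12°
rotate_crank_by(+37°): θ ← 12° +37° = 49°
rotate_crank_by(+26°): θ ← 49° +26° = 75°
rotate_crank_by(+33°): θ ← 75° +33° = 108°
crank pin P = (r cos θ, r sin θ) = (-6.798374, 20.923243)
h = r sin θ − e = 20.923243 − 18 = 2.923243
sin φ = h / L = 2.923243 / 180 = 0.01624024
φ = arcsin(0.01624024) = 0.930538°

0.9305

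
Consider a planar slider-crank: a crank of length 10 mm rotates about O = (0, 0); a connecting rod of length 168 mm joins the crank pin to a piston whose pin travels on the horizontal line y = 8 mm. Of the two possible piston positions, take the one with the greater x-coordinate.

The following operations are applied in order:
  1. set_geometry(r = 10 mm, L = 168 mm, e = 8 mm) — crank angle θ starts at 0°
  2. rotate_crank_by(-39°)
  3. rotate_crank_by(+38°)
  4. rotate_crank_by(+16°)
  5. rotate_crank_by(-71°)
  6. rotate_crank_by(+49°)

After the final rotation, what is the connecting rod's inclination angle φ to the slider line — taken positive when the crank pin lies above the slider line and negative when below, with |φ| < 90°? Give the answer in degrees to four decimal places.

set_geometry: r = 10 mm, L = 168 mm, e = 8 mm; θ ← 0°
rotate_crank_by(-39°): θ ← 0° -39° = -39°
rotate_crank_by(+38°): θ ← -39° +38° = -1°
rotate_crank_by(+16°): θ ← -1° +16° = 15°
rotate_crank_by(-71°): θ ← 15° -71° = -56°
rotate_crank_by(+49°): θ ← -56° +49° = -7°
crank pin P = (r cos θ, r sin θ) = (9.925462, -1.218693)
h = r sin θ − e = -1.218693 − 8 = -9.218693
sin φ = h / L = -9.218693 / 168 = -0.05487318
φ = arcsin(-0.05487318) = -3.145581°

-3.1456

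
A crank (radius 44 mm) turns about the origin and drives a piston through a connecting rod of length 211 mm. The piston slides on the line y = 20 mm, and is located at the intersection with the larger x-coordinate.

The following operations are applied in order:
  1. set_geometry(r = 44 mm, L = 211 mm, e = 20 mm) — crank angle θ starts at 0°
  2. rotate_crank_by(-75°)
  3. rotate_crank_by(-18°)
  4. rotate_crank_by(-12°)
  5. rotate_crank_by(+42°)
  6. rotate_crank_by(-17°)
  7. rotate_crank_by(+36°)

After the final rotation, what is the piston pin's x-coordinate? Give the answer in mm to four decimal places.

236.5026

set_geometry: r = 44 mm, L = 211 mm, e = 20 mm; θ ← 0°
rotate_crank_by(-75°): θ ← 0° -75° = -75°
rotate_crank_by(-18°): θ ← -75° -18° = -93°
rotate_crank_by(-12°): θ ← -93° -12° = -105°
rotate_crank_by(+42°): θ ← -105° +42° = -63°
rotate_crank_by(-17°): θ ← -63° -17° = -80°
rotate_crank_by(+36°): θ ← -80° +36° = -44°
crank pin P = (r cos θ, r sin θ) = (31.650951, -30.564968)
h = r sin θ − e = -30.564968 − 20 = -50.564968
x = r cos θ + √(L² − h²) = 31.650951 + √(44521.0 − 2556.8160) = 31.650951 + 204.851615 = 236.502566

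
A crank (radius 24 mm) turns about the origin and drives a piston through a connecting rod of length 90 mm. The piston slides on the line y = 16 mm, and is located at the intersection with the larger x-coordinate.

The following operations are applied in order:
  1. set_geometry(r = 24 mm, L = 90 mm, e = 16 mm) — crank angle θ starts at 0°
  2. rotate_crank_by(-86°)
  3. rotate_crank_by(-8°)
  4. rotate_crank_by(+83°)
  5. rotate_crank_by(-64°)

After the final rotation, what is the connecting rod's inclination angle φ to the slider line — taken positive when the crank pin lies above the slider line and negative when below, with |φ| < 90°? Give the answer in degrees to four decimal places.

-25.8081

set_geometry: r = 24 mm, L = 90 mm, e = 16 mm; θ ← 0°
rotate_crank_by(-86°): θ ← 0° -86° = -86°
rotate_crank_by(-8°): θ ← -86° -8° = -94°
rotate_crank_by(+83°): θ ← -94° +83° = -11°
rotate_crank_by(-64°): θ ← -11° -64° = -75°
crank pin P = (r cos θ, r sin θ) = (6.211657, -23.182220)
h = r sin θ − e = -23.182220 − 16 = -39.182220
sin φ = h / L = -39.182220 / 90 = -0.43535800
φ = arcsin(-0.43535800) = -25.808076°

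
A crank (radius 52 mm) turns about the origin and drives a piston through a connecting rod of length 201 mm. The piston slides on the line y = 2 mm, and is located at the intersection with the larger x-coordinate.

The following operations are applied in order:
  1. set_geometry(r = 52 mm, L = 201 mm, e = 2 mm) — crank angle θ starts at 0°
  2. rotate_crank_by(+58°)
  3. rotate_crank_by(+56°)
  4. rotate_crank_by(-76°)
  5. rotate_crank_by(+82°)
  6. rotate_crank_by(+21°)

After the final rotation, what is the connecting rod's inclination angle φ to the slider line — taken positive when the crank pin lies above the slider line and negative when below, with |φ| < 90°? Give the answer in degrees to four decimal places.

8.7926

set_geometry: r = 52 mm, L = 201 mm, e = 2 mm; θ ← 0°
rotate_crank_by(+58°): θ ← 0° +58° = 58°
rotate_crank_by(+56°): θ ← 58° +56° = 114°
rotate_crank_by(-76°): θ ← 114° -76° = 38°
rotate_crank_by(+82°): θ ← 38° +82° = 120°
rotate_crank_by(+21°): θ ← 120° +21° = 141°
crank pin P = (r cos θ, r sin θ) = (-40.411590, 32.724660)
h = r sin θ − e = 32.724660 − 2 = 30.724660
sin φ = h / L = 30.724660 / 201 = 0.15285901
φ = arcsin(0.15285901) = 8.792647°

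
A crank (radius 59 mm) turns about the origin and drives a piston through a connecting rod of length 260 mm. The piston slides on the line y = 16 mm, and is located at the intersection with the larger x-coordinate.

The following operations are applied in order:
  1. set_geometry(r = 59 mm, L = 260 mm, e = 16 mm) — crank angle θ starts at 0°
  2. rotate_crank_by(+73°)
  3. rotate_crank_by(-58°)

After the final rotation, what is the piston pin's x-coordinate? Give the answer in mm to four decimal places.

316.9886

set_geometry: r = 59 mm, L = 260 mm, e = 16 mm; θ ← 0°
rotate_crank_by(+73°): θ ← 0° +73° = 73°
rotate_crank_by(-58°): θ ← 73° -58° = 15°
crank pin P = (r cos θ, r sin θ) = (56.989624, 15.270324)
h = r sin θ − e = 15.270324 − 16 = -0.729676
x = r cos θ + √(L² − h²) = 56.989624 + √(67600.0 − 0.5324) = 56.989624 + 259.998976 = 316.988600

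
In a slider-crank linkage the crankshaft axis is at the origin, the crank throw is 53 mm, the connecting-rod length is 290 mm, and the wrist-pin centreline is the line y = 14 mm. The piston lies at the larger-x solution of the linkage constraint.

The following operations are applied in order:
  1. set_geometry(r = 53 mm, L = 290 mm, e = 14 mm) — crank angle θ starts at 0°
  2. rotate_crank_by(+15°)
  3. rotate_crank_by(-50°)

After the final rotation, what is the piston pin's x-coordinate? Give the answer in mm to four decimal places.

329.9961

set_geometry: r = 53 mm, L = 290 mm, e = 14 mm; θ ← 0°
rotate_crank_by(+15°): θ ← 0° +15° = 15°
rotate_crank_by(-50°): θ ← 15° -50° = -35°
crank pin P = (r cos θ, r sin θ) = (43.415058, -30.399551)
h = r sin θ − e = -30.399551 − 14 = -44.399551
x = r cos θ + √(L² − h²) = 43.415058 + √(84100.0 − 1971.3201) = 43.415058 + 286.581018 = 329.996076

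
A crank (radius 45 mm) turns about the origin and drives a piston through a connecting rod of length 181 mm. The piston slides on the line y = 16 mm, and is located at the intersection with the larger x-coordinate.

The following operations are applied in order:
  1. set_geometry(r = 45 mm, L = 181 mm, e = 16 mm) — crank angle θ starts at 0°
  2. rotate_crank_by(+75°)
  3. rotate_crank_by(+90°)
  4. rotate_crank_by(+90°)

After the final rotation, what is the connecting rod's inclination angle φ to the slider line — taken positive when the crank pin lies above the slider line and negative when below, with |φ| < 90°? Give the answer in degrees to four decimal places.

-19.1805

set_geometry: r = 45 mm, L = 181 mm, e = 16 mm; θ ← 0°
rotate_crank_by(+75°): θ ← 0° +75° = 75°
rotate_crank_by(+90°): θ ← 75° +90° = 165°
rotate_crank_by(+90°): θ ← 165° +90° = 255°
crank pin P = (r cos θ, r sin θ) = (-11.646857, -43.466662)
h = r sin θ − e = -43.466662 − 16 = -59.466662
sin φ = h / L = -59.466662 / 181 = -0.32854509
φ = arcsin(-0.32854509) = -19.180492°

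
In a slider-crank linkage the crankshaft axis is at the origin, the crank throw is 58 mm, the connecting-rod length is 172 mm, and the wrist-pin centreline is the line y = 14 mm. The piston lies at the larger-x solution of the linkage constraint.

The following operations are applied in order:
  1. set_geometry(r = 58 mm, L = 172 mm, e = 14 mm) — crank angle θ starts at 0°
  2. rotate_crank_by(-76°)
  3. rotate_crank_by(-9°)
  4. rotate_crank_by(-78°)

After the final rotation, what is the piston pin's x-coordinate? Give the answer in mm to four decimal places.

set_geometry: r = 58 mm, L = 172 mm, e = 14 mm; θ ← 0°
rotate_crank_by(-76°): θ ← 0° -76° = -76°
rotate_crank_by(-9°): θ ← -76° -9° = -85°
rotate_crank_by(-78°): θ ← -85° -78° = -163°
crank pin P = (r cos θ, r sin θ) = (-55.465676, -16.957559)
h = r sin θ − e = -16.957559 − 14 = -30.957559
x = r cos θ + √(L² − h²) = -55.465676 + √(29584.0 − 958.3705) = -55.465676 + 169.191104 = 113.725428

113.7254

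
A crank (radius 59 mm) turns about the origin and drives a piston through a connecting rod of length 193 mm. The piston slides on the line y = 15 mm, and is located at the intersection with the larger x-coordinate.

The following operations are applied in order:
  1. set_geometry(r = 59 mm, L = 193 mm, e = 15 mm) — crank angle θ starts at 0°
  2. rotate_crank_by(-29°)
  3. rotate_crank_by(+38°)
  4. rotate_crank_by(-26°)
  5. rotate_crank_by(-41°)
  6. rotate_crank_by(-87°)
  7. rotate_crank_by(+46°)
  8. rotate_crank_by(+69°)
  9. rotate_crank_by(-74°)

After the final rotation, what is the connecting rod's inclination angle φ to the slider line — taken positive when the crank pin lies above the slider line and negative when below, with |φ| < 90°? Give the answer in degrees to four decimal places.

-21.9835

set_geometry: r = 59 mm, L = 193 mm, e = 15 mm; θ ← 0°
rotate_crank_by(-29°): θ ← 0° -29° = -29°
rotate_crank_by(+38°): θ ← -29° +38° = 9°
rotate_crank_by(-26°): θ ← 9° -26° = -17°
rotate_crank_by(-41°): θ ← -17° -41° = -58°
rotate_crank_by(-87°): θ ← -58° -87° = -145°
rotate_crank_by(+46°): θ ← -145° +46° = -99°
rotate_crank_by(+69°): θ ← -99° +69° = -30°
rotate_crank_by(-74°): θ ← -30° -74° = -104°
crank pin P = (r cos θ, r sin θ) = (-14.273392, -57.247448)
h = r sin θ − e = -57.247448 − 15 = -72.247448
sin φ = h / L = -72.247448 / 193 = -0.37433911
φ = arcsin(-0.37433911) = -21.983472°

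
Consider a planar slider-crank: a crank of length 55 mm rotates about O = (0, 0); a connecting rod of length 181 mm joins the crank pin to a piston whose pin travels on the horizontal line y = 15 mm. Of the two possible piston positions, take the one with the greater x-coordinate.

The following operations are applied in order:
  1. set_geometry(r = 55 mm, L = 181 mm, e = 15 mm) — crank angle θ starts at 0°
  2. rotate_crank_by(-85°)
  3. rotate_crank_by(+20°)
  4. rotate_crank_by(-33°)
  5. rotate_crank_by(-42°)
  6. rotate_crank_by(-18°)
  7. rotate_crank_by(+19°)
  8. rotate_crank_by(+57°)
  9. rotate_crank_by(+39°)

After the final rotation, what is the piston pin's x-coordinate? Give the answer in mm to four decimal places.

213.4402

set_geometry: r = 55 mm, L = 181 mm, e = 15 mm; θ ← 0°
rotate_crank_by(-85°): θ ← 0° -85° = -85°
rotate_crank_by(+20°): θ ← -85° +20° = -65°
rotate_crank_by(-33°): θ ← -65° -33° = -98°
rotate_crank_by(-42°): θ ← -98° -42° = -140°
rotate_crank_by(-18°): θ ← -140° -18° = -158°
rotate_crank_by(+19°): θ ← -158° +19° = -139°
rotate_crank_by(+57°): θ ← -139° +57° = -82°
rotate_crank_by(+39°): θ ← -82° +39° = -43°
crank pin P = (r cos θ, r sin θ) = (40.224454, -37.509910)
h = r sin θ − e = -37.509910 − 15 = -52.509910
x = r cos θ + √(L² − h²) = 40.224454 + √(32761.0 − 2757.2906) = 40.224454 + 173.215788 = 213.440242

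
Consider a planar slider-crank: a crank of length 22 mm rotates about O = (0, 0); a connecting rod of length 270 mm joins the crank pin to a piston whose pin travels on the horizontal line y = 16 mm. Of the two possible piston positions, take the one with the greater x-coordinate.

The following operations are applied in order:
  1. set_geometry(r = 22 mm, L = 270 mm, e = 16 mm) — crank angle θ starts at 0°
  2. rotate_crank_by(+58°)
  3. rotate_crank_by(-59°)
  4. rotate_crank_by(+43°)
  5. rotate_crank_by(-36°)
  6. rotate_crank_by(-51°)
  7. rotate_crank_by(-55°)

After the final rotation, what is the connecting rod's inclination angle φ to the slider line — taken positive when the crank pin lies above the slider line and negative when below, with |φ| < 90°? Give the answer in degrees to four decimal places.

-8.0191

set_geometry: r = 22 mm, L = 270 mm, e = 16 mm; θ ← 0°
rotate_crank_by(+58°): θ ← 0° +58° = 58°
rotate_crank_by(-59°): θ ← 58° -59° = -1°
rotate_crank_by(+43°): θ ← -1° +43° = 42°
rotate_crank_by(-36°): θ ← 42° -36° = 6°
rotate_crank_by(-51°): θ ← 6° -51° = -45°
rotate_crank_by(-55°): θ ← -45° -55° = -100°
crank pin P = (r cos θ, r sin θ) = (-3.820260, -21.665771)
h = r sin θ − e = -21.665771 − 16 = -37.665771
sin φ = h / L = -37.665771 / 270 = -0.13950285
φ = arcsin(-0.13950285) = -8.019080°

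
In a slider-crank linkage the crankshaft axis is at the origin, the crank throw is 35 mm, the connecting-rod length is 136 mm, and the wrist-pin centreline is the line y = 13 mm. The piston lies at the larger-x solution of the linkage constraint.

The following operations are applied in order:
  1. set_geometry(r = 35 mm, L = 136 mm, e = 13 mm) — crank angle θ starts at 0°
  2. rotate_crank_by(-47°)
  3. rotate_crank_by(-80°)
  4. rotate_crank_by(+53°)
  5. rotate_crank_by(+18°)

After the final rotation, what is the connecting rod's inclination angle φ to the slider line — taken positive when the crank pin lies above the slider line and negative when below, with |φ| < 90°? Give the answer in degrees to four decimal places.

set_geometry: r = 35 mm, L = 136 mm, e = 13 mm; θ ← 0°
rotate_crank_by(-47°): θ ← 0° -47° = -47°
rotate_crank_by(-80°): θ ← -47° -80° = -127°
rotate_crank_by(+53°): θ ← -127° +53° = -74°
rotate_crank_by(+18°): θ ← -74° +18° = -56°
crank pin P = (r cos θ, r sin θ) = (19.571752, -29.016315)
h = r sin θ − e = -29.016315 − 13 = -42.016315
sin φ = h / L = -42.016315 / 136 = -0.30894349
φ = arcsin(-0.30894349) = -17.995572°

-17.9956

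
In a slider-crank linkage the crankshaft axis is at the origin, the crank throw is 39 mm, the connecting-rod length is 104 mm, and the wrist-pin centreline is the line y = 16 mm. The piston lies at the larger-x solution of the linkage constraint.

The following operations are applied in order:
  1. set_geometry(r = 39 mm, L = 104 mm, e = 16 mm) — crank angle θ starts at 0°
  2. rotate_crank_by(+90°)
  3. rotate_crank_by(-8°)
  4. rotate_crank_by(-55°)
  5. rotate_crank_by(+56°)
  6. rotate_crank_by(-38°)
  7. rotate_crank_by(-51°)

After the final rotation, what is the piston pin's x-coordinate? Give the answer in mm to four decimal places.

140.8301

set_geometry: r = 39 mm, L = 104 mm, e = 16 mm; θ ← 0°
rotate_crank_by(+90°): θ ← 0° +90° = 90°
rotate_crank_by(-8°): θ ← 90° -8° = 82°
rotate_crank_by(-55°): θ ← 82° -55° = 27°
rotate_crank_by(+56°): θ ← 27° +56° = 83°
rotate_crank_by(-38°): θ ← 83° -38° = 45°
rotate_crank_by(-51°): θ ← 45° -51° = -6°
crank pin P = (r cos θ, r sin θ) = (38.786354, -4.076610)
h = r sin θ − e = -4.076610 − 16 = -20.076610
x = r cos θ + √(L² − h²) = 38.786354 + √(10816.0 − 403.0703) = 38.786354 + 102.043764 = 140.830118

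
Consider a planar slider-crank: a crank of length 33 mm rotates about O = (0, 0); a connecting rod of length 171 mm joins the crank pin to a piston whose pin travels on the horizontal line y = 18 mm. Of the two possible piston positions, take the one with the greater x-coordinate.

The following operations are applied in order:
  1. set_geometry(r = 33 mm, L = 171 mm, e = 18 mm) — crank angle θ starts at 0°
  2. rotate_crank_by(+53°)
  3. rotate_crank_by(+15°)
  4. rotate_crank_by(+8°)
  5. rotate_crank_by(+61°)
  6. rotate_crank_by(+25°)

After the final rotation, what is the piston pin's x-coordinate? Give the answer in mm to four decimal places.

139.4370

set_geometry: r = 33 mm, L = 171 mm, e = 18 mm; θ ← 0°
rotate_crank_by(+53°): θ ← 0° +53° = 53°
rotate_crank_by(+15°): θ ← 53° +15° = 68°
rotate_crank_by(+8°): θ ← 68° +8° = 76°
rotate_crank_by(+61°): θ ← 76° +61° = 137°
rotate_crank_by(+25°): θ ← 137° +25° = 162°
crank pin P = (r cos θ, r sin θ) = (-31.384865, 10.197561)
h = r sin θ − e = 10.197561 − 18 = -7.802439
x = r cos θ + √(L² − h²) = -31.384865 + √(29241.0 − 60.8781) = -31.384865 + 170.821901 = 139.437036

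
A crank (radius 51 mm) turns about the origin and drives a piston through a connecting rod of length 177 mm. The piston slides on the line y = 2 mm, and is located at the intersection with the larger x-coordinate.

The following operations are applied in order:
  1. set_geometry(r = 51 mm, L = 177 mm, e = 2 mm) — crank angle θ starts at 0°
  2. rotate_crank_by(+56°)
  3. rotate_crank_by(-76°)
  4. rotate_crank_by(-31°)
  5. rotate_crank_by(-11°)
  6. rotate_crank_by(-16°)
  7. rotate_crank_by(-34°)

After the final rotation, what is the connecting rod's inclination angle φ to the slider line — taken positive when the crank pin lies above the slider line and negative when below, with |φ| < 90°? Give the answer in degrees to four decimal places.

set_geometry: r = 51 mm, L = 177 mm, e = 2 mm; θ ← 0°
rotate_crank_by(+56°): θ ← 0° +56° = 56°
rotate_crank_by(-76°): θ ← 56° -76° = -20°
rotate_crank_by(-31°): θ ← -20° -31° = -51°
rotate_crank_by(-11°): θ ← -51° -11° = -62°
rotate_crank_by(-16°): θ ← -62° -16° = -78°
rotate_crank_by(-34°): θ ← -78° -34° = -112°
crank pin P = (r cos θ, r sin θ) = (-19.104936, -47.286377)
h = r sin θ − e = -47.286377 − 2 = -49.286377
sin φ = h / L = -49.286377 / 177 = -0.27845410
φ = arcsin(-0.27845410) = -16.167963°

-16.1680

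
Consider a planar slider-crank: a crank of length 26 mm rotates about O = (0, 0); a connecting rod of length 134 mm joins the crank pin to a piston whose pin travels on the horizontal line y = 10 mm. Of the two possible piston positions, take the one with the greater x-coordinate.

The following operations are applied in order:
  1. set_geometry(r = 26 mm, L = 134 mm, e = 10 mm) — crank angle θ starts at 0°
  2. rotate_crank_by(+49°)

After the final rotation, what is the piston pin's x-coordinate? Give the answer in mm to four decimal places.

150.7116

set_geometry: r = 26 mm, L = 134 mm, e = 10 mm; θ ← 0°
rotate_crank_by(+49°): θ ← 0° +49° = 49°
crank pin P = (r cos θ, r sin θ) = (17.057535, 19.622449)
h = r sin θ − e = 19.622449 − 10 = 9.622449
x = r cos θ + √(L² − h²) = 17.057535 + √(17956.0 − 92.5915) = 17.057535 + 133.654063 = 150.711597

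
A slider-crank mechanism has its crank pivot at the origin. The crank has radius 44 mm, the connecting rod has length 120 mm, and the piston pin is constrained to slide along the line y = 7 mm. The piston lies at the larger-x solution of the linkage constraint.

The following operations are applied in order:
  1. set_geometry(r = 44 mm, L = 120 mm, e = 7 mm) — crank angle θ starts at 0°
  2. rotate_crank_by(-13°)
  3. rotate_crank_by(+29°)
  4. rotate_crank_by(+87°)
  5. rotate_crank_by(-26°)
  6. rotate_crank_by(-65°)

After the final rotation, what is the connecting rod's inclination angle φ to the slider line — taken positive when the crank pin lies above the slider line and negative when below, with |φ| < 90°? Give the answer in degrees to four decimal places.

set_geometry: r = 44 mm, L = 120 mm, e = 7 mm; θ ← 0°
rotate_crank_by(-13°): θ ← 0° -13° = -13°
rotate_crank_by(+29°): θ ← -13° +29° = 16°
rotate_crank_by(+87°): θ ← 16° +87° = 103°
rotate_crank_by(-26°): θ ← 103° -26° = 77°
rotate_crank_by(-65°): θ ← 77° -65° = 12°
crank pin P = (r cos θ, r sin θ) = (43.038494, 9.148114)
h = r sin θ − e = 9.148114 − 7 = 2.148114
sin φ = h / L = 2.148114 / 120 = 0.01790095
φ = arcsin(0.01790095) = 1.025704°

1.0257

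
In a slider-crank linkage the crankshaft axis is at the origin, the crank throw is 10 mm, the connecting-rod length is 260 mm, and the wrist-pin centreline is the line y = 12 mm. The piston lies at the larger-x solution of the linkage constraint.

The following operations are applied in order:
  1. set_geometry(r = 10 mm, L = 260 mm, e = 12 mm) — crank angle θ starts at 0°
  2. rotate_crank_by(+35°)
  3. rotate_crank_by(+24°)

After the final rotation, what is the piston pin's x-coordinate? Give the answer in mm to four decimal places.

set_geometry: r = 10 mm, L = 260 mm, e = 12 mm; θ ← 0°
rotate_crank_by(+35°): θ ← 0° +35° = 35°
rotate_crank_by(+24°): θ ← 35° +24° = 59°
crank pin P = (r cos θ, r sin θ) = (5.150381, 8.571673)
h = r sin θ − e = 8.571673 − 12 = -3.428327
x = r cos θ + √(L² − h²) = 5.150381 + √(67600.0 − 11.7534) = 5.150381 + 259.977396 = 265.127777

265.1278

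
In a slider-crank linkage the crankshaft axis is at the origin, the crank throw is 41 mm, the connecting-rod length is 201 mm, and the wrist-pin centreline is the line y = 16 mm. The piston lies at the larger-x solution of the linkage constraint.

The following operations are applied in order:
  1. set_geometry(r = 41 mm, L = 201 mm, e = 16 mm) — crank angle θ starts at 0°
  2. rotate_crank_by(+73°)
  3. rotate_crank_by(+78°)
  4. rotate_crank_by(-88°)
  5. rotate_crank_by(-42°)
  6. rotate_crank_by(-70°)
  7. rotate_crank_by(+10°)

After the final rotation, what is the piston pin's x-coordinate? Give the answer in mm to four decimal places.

228.4681

set_geometry: r = 41 mm, L = 201 mm, e = 16 mm; θ ← 0°
rotate_crank_by(+73°): θ ← 0° +73° = 73°
rotate_crank_by(+78°): θ ← 73° +78° = 151°
rotate_crank_by(-88°): θ ← 151° -88° = 63°
rotate_crank_by(-42°): θ ← 63° -42° = 21°
rotate_crank_by(-70°): θ ← 21° -70° = -49°
rotate_crank_by(+10°): θ ← -49° +10° = -39°
crank pin P = (r cos θ, r sin θ) = (31.862984, -25.802136)
h = r sin θ − e = -25.802136 − 16 = -41.802136
x = r cos θ + √(L² − h²) = 31.862984 + √(40401.0 − 1747.4186) = 31.862984 + 196.605141 = 228.468125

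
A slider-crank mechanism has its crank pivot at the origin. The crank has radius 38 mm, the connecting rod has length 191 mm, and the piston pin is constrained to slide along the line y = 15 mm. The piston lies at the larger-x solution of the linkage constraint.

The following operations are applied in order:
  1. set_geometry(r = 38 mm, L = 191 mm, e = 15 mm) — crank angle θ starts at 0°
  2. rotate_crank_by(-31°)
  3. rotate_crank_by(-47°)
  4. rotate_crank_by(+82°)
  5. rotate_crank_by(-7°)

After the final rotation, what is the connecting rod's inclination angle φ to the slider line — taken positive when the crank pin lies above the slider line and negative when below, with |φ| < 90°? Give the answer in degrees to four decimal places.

-5.1030

set_geometry: r = 38 mm, L = 191 mm, e = 15 mm; θ ← 0°
rotate_crank_by(-31°): θ ← 0° -31° = -31°
rotate_crank_by(-47°): θ ← -31° -47° = -78°
rotate_crank_by(+82°): θ ← -78° +82° = 4°
rotate_crank_by(-7°): θ ← 4° -7° = -3°
crank pin P = (r cos θ, r sin θ) = (37.947922, -1.988766)
h = r sin θ − e = -1.988766 − 15 = -16.988766
sin φ = h / L = -16.988766 / 191 = -0.08894642
φ = arcsin(-0.08894642) = -5.102998°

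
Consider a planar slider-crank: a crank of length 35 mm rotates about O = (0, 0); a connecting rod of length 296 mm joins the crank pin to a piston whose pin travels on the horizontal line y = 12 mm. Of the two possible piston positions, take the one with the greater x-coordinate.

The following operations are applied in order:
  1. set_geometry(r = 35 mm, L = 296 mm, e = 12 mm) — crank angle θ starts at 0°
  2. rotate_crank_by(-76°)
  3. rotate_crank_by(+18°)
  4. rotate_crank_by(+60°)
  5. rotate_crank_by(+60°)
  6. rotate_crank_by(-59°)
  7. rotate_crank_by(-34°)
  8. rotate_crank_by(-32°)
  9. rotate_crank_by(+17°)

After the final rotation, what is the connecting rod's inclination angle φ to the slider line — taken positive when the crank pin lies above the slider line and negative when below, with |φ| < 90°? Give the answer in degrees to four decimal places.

set_geometry: r = 35 mm, L = 296 mm, e = 12 mm; θ ← 0°
rotate_crank_by(-76°): θ ← 0° -76° = -76°
rotate_crank_by(+18°): θ ← -76° +18° = -58°
rotate_crank_by(+60°): θ ← -58° +60° = 2°
rotate_crank_by(+60°): θ ← 2° +60° = 62°
rotate_crank_by(-59°): θ ← 62° -59° = 3°
rotate_crank_by(-34°): θ ← 3° -34° = -31°
rotate_crank_by(-32°): θ ← -31° -32° = -63°
rotate_crank_by(+17°): θ ← -63° +17° = -46°
crank pin P = (r cos θ, r sin θ) = (24.313043, -25.176893)
h = r sin θ − e = -25.176893 − 12 = -37.176893
sin φ = h / L = -37.176893 / 296 = -0.12559761
φ = arcsin(-0.12559761) = -7.215268°

-7.2153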